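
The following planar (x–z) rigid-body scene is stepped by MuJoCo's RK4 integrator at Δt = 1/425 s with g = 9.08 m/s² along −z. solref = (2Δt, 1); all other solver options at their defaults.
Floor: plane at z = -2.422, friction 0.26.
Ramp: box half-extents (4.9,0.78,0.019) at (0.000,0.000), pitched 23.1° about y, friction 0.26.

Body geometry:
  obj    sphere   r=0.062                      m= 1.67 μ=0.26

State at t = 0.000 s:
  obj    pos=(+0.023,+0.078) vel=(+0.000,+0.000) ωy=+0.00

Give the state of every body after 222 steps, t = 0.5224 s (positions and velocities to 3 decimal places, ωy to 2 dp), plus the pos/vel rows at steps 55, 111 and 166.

State at t = 0.5224 s:
  obj    pos=(+0.342,-0.058) vel=(+1.223,-0.522) ωy=+21.43

Key-timestep trajectory:
   step    t(s)  obj.x    obj.z    obj.vx   obj.vz 
     55  0.1294   +0.043  +0.070  +0.303  -0.129
    111  0.2612   +0.103  +0.044  +0.611  -0.261
    166  0.3906   +0.202  +0.002  +0.914  -0.390


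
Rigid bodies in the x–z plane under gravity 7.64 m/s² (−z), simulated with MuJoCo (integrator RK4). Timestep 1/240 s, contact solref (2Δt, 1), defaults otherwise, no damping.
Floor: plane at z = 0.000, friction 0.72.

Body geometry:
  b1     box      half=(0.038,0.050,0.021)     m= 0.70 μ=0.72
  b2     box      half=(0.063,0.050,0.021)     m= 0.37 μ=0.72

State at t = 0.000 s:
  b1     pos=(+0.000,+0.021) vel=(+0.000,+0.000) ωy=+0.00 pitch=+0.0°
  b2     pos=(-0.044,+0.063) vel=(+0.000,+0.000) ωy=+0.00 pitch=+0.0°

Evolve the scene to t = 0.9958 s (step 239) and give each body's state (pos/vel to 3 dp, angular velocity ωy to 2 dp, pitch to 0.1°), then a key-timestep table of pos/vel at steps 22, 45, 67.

State at t = 0.9958 s:
  b1     pos=(+0.000,+0.021) vel=(+0.000,+0.000) ωy=+0.00 pitch=+0.0°
  b2     pos=(-0.055,+0.055) vel=(+0.000,+0.000) ωy=+0.01 pitch=-37.5°

Key-timestep trajectory:
   step    t(s)  b1.x    b1.z    b1.vx   b1.vz   b2.x    b2.z    b2.vx   b2.vz 
     22  0.0917   +0.000  +0.021  +0.000  +0.000   -0.046  +0.062  -0.049  -0.019
     45  0.1875   +0.000  +0.021  +0.000  +0.000   -0.054  +0.057  -0.107  -0.104
     67  0.2792   +0.000  +0.021  +0.000  +0.000   -0.057  +0.056  +0.075  -0.047


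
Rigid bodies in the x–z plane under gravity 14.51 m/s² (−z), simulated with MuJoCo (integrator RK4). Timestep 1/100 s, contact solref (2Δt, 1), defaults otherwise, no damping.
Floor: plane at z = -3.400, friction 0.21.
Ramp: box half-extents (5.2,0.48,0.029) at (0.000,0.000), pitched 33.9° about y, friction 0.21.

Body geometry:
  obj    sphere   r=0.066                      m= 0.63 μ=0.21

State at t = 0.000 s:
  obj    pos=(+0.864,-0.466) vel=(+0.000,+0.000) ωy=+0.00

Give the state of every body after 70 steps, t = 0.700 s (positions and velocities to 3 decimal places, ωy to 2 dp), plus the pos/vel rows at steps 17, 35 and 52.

State at t = 0.700 s:
  obj    pos=(+2.040,-1.256) vel=(+3.359,-2.257) ωy=+61.25

Key-timestep trajectory:
   step    t(s)  obj.x    obj.z    obj.vx   obj.vz 
     17  0.1700   +0.934  -0.513  +0.817  -0.548
     35  0.3500   +1.158  -0.664  +1.680  -1.129
     52  0.5200   +1.513  -0.902  +2.496  -1.677


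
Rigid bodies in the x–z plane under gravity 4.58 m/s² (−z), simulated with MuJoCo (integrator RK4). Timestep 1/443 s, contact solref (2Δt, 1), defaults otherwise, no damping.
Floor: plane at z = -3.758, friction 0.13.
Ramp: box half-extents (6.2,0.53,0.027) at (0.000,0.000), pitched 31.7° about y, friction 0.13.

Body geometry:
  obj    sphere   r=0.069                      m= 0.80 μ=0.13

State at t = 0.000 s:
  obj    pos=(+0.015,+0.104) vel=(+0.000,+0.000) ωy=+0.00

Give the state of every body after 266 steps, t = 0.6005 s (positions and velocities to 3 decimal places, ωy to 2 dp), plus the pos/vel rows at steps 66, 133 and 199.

State at t = 0.6005 s:
  obj    pos=(+0.306,-0.076) vel=(+0.967,-0.608) ωy=+10.98

Key-timestep trajectory:
   step    t(s)  obj.x    obj.z    obj.vx   obj.vz 
     66  0.1490   +0.033  +0.093  +0.242  -0.146
    133  0.3002   +0.088  +0.059  +0.488  -0.293
    199  0.4492   +0.178  +0.003  +0.724  -0.454


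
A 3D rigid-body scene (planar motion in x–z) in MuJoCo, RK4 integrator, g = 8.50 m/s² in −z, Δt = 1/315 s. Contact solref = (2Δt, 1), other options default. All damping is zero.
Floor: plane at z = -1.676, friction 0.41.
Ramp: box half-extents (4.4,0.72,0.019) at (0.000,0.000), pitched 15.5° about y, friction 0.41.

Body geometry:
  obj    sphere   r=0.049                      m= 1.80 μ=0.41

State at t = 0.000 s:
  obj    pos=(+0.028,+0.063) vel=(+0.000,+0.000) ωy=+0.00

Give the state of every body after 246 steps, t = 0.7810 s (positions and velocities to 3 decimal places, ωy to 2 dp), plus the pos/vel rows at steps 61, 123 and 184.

State at t = 0.7810 s:
  obj    pos=(+0.505,-0.069) vel=(+1.221,-0.339) ωy=+25.86

Key-timestep trajectory:
   step    t(s)  obj.x    obj.z    obj.vx   obj.vz 
     61  0.1937   +0.057  +0.055  +0.303  -0.084
    123  0.3905   +0.147  +0.030  +0.611  -0.169
    184  0.5841   +0.295  -0.011  +0.913  -0.253


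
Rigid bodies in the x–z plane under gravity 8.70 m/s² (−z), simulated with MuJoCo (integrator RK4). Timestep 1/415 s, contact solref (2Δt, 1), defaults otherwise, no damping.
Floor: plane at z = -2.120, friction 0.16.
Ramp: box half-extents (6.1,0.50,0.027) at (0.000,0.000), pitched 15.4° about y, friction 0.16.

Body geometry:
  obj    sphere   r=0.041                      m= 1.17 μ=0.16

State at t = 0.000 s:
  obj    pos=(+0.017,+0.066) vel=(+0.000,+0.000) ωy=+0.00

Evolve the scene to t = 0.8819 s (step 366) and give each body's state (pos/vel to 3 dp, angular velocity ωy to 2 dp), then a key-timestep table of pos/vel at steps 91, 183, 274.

State at t = 0.8819 s:
  obj    pos=(+0.636,-0.105) vel=(+1.403,-0.386) ωy=+35.49

Key-timestep trajectory:
   step    t(s)  obj.x    obj.z    obj.vx   obj.vz 
     91  0.2193   +0.055  +0.055  +0.349  -0.096
    183  0.4410   +0.172  +0.023  +0.702  -0.193
    274  0.6602   +0.364  -0.030  +1.050  -0.289


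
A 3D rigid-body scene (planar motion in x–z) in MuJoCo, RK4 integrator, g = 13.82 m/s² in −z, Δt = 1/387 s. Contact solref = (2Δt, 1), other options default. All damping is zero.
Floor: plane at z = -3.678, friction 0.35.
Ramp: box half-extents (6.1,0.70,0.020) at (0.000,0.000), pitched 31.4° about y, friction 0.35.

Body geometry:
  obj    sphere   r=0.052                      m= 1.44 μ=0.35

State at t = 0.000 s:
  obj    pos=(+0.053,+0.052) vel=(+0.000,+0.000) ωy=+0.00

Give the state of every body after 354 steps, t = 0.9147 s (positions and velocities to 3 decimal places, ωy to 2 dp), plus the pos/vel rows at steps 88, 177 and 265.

State at t = 0.9147 s:
  obj    pos=(+1.890,-1.069) vel=(+4.016,-2.451) ωy=+90.46

Key-timestep trajectory:
   step    t(s)  obj.x    obj.z    obj.vx   obj.vz 
     88  0.2274   +0.167  -0.017  +0.998  -0.609
    177  0.4574   +0.512  -0.228  +2.008  -1.226
    265  0.6848   +1.082  -0.576  +3.006  -1.835


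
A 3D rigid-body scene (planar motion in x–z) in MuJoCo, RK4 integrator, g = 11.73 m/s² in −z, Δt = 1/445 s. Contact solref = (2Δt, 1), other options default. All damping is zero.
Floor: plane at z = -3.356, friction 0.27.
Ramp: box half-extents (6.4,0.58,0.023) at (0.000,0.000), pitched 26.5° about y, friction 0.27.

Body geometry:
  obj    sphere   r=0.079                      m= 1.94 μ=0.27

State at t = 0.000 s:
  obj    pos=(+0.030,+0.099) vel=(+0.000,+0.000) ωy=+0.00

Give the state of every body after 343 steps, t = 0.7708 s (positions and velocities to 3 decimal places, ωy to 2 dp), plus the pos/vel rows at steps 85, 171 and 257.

State at t = 0.7708 s:
  obj    pos=(+1.024,-0.397) vel=(+2.579,-1.286) ωy=+36.47

Key-timestep trajectory:
   step    t(s)  obj.x    obj.z    obj.vx   obj.vz 
     85  0.1910   +0.091  +0.069  +0.639  -0.319
    171  0.3843   +0.277  -0.024  +1.286  -0.641
    257  0.5775   +0.588  -0.179  +1.932  -0.963


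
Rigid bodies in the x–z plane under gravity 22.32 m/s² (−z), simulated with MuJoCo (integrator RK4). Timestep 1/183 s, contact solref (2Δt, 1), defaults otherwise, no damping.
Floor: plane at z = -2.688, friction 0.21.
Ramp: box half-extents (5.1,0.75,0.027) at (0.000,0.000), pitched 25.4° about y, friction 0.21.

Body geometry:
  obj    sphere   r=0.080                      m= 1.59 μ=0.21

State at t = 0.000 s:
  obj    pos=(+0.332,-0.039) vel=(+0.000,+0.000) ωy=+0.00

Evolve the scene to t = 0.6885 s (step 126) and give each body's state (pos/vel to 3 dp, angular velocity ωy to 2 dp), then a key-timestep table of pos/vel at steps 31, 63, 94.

State at t = 0.6885 s:
  obj    pos=(+1.797,-0.735) vel=(+4.254,-2.020) ωy=+58.83

Key-timestep trajectory:
   step    t(s)  obj.x    obj.z    obj.vx   obj.vz 
     31  0.1694   +0.421  -0.081  +1.047  -0.497
     63  0.3443   +0.698  -0.213  +2.127  -1.010
     94  0.5137   +1.147  -0.426  +3.174  -1.507


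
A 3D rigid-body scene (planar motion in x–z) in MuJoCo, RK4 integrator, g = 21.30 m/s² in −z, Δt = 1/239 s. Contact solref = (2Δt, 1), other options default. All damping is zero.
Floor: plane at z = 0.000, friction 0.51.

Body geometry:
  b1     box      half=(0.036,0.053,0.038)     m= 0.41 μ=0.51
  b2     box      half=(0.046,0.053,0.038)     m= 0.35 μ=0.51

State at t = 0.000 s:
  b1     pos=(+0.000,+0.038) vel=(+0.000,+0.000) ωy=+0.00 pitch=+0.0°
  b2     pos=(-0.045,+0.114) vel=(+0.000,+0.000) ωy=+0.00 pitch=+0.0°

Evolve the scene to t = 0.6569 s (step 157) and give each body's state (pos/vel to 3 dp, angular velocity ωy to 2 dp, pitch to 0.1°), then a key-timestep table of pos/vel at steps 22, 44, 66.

State at t = 0.6569 s:
  b1     pos=(+0.000,+0.038) vel=(+0.000,+0.000) ωy=+0.00 pitch=+0.0°
  b2     pos=(-0.092,+0.046) vel=(+0.000,+0.000) ωy=+0.00 pitch=-90.0°

Key-timestep trajectory:
   step    t(s)  b1.x    b1.z    b1.vx   b1.vz   b2.x    b2.z    b2.vx   b2.vz 
     22  0.0921   +0.000  +0.038  +0.001  +0.000   -0.058  +0.108  -0.311  -0.204
     44  0.1841   +0.000  +0.038  +0.000  +0.000   -0.096  +0.044  -0.253  +0.282
     66  0.2762   +0.000  +0.038  +0.000  +0.000   -0.091  +0.046  +0.296  -0.201


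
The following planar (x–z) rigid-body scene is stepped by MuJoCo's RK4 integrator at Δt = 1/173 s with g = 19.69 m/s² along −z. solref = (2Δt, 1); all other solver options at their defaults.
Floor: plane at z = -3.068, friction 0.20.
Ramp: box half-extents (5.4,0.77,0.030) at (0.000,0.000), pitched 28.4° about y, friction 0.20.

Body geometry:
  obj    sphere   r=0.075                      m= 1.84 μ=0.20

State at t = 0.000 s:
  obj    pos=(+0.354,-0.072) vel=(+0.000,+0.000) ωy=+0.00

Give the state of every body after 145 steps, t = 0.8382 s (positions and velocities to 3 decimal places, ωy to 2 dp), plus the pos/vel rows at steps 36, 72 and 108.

State at t = 0.8382 s:
  obj    pos=(+2.421,-1.190) vel=(+4.932,-2.667) ωy=+74.73

Key-timestep trajectory:
   step    t(s)  obj.x    obj.z    obj.vx   obj.vz 
     36  0.2081   +0.482  -0.141  +1.225  -0.662
     72  0.4162   +0.864  -0.348  +2.450  -1.324
    108  0.6243   +1.501  -0.692  +3.674  -1.987


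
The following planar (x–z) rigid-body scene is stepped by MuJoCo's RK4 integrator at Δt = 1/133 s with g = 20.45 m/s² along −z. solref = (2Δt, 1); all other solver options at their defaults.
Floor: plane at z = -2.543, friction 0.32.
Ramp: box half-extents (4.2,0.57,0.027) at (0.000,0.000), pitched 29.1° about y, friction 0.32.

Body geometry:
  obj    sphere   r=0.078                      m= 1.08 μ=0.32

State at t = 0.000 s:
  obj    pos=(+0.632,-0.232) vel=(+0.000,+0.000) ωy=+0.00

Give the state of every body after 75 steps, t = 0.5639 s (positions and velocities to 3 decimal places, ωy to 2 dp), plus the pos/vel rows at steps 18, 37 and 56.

State at t = 0.5639 s:
  obj    pos=(+1.619,-0.781) vel=(+3.501,-1.948) ωy=+51.34

Key-timestep trajectory:
   step    t(s)  obj.x    obj.z    obj.vx   obj.vz 
     18  0.1353   +0.689  -0.263  +0.841  -0.468
     37  0.2782   +0.872  -0.365  +1.727  -0.961
     56  0.4211   +1.183  -0.538  +2.614  -1.455


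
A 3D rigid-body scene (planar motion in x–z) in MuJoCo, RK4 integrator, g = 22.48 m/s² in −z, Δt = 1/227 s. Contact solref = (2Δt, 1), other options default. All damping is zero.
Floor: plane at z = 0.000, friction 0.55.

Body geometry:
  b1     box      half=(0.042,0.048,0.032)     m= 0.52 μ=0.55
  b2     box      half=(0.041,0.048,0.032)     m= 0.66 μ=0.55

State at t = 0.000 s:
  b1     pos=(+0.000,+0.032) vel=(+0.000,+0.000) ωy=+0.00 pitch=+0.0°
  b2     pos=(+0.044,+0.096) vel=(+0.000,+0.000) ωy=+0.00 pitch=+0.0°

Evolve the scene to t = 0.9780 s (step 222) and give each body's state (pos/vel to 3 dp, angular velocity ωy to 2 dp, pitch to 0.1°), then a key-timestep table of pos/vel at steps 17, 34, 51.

State at t = 0.9780 s:
  b1     pos=(+0.000,+0.032) vel=(+0.000,+0.000) ωy=+0.00 pitch=+0.0°
  b2     pos=(+0.085,+0.041) vel=(+0.000,+0.000) ωy=+0.00 pitch=+90.0°

Key-timestep trajectory:
   step    t(s)  b1.x    b1.z    b1.vx   b1.vz   b2.x    b2.z    b2.vx   b2.vz 
     17  0.0749   +0.000  +0.032  +0.000  +0.000   +0.046  +0.096  +0.077  -0.010
     34  0.1498   +0.000  +0.032  -0.001  +0.000   +0.059  +0.091  +0.289  -0.211
     51  0.2247   +0.000  +0.032  +0.000  +0.000   +0.086  +0.036  +0.223  -0.347


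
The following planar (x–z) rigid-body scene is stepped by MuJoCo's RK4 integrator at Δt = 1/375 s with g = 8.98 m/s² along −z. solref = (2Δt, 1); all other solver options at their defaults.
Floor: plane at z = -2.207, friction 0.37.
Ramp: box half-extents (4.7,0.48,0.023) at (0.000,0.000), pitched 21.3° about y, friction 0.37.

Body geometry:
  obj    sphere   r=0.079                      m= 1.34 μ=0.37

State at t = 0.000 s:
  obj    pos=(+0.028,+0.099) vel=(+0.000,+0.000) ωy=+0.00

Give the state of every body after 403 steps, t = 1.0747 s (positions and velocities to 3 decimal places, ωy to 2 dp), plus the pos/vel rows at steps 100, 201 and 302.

State at t = 1.0747 s:
  obj    pos=(+1.282,-0.390) vel=(+2.333,-0.910) ωy=+31.69

Key-timestep trajectory:
   step    t(s)  obj.x    obj.z    obj.vx   obj.vz 
    100  0.2667   +0.105  +0.068  +0.579  -0.226
    201  0.5360   +0.340  -0.023  +1.164  -0.454
    302  0.8053   +0.732  -0.176  +1.748  -0.682


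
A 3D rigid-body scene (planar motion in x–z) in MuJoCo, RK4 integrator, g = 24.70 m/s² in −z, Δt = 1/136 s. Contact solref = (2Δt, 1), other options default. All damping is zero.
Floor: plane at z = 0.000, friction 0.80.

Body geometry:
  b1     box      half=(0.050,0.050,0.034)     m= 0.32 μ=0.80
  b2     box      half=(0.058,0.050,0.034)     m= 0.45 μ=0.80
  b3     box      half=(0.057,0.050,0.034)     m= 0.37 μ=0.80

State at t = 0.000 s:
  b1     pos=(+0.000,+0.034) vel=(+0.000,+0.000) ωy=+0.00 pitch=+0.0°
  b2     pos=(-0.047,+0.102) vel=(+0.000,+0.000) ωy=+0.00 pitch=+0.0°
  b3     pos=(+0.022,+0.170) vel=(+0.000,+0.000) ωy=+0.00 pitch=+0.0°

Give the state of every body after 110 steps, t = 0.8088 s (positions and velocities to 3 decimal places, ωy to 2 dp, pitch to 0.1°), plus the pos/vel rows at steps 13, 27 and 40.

State at t = 0.8088 s:
  b1     pos=(+0.000,+0.034) vel=(+0.000,+0.000) ωy=+0.00 pitch=-0.1°
  b2     pos=(-0.048,+0.101) vel=(+0.000,+0.000) ωy=+0.00 pitch=-0.5°
  b3     pos=(+0.151,+0.034) vel=(+0.000,+0.000) ωy=+0.00 pitch=+180.0°

Key-timestep trajectory:
   step    t(s)  b1.x    b1.z    b1.vx   b1.vz   b2.x    b2.z    b2.vx   b2.vz   b3.x    b3.z    b3.vx   b3.vz 
     13  0.0956   +0.000  +0.034  -0.001  +0.001   -0.048  +0.101  -0.004  +0.001   +0.038  +0.158  +0.336  -0.428
     27  0.1985   +0.000  +0.034  -0.001  +0.001   -0.048  +0.101  -0.002  +0.000   +0.098  +0.107  +0.776  -0.837
     40  0.2941   +0.000  +0.034  +0.000  +0.000   -0.048  +0.101  +0.000  +0.000   +0.153  +0.029  -0.109  +0.192


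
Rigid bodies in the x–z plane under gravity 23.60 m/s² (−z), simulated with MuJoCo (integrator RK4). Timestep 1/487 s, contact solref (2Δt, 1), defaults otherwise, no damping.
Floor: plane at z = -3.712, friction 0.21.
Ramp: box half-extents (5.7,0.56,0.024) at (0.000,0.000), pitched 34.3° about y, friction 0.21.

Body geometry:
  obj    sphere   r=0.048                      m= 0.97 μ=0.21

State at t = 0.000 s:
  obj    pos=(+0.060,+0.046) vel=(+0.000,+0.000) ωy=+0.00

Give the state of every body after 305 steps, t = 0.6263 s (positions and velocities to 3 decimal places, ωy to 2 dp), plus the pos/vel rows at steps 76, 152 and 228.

State at t = 0.6263 s:
  obj    pos=(+1.599,-1.004) vel=(+4.915,-3.353) ωy=+123.92

Key-timestep trajectory:
   step    t(s)  obj.x    obj.z    obj.vx   obj.vz 
     76  0.1561   +0.156  -0.019  +1.225  -0.836
    152  0.3121   +0.442  -0.215  +2.450  -1.671
    228  0.4682   +0.920  -0.541  +3.674  -2.506


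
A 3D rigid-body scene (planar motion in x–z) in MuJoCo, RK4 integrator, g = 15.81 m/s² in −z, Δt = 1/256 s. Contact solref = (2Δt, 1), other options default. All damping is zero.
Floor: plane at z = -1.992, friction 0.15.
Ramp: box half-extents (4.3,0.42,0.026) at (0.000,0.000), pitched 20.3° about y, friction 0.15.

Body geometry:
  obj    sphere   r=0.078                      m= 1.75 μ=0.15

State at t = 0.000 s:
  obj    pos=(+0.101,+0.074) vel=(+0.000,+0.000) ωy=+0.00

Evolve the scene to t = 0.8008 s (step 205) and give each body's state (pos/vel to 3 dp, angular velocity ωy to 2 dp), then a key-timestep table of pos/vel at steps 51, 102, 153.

State at t = 0.8008 s:
  obj    pos=(+1.279,-0.362) vel=(+2.943,-1.089) ωy=+40.21

Key-timestep trajectory:
   step    t(s)  obj.x    obj.z    obj.vx   obj.vz 
     51  0.1992   +0.174  +0.047  +0.732  -0.271
    102  0.3984   +0.393  -0.034  +1.464  -0.542
    153  0.5977   +0.757  -0.169  +2.196  -0.812


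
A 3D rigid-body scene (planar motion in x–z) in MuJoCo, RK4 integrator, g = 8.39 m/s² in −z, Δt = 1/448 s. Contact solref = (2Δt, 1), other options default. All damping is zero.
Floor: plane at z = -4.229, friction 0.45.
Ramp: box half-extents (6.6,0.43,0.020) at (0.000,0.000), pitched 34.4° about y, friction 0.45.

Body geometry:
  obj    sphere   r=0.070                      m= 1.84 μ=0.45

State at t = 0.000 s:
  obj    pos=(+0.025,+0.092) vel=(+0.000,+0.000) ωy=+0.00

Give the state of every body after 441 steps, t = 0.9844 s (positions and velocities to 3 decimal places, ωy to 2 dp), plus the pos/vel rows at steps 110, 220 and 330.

State at t = 0.9844 s:
  obj    pos=(+1.379,-0.835) vel=(+2.750,-1.883) ωy=+47.61

Key-timestep trajectory:
   step    t(s)  obj.x    obj.z    obj.vx   obj.vz 
    110  0.2455   +0.109  +0.034  +0.686  -0.470
    220  0.4911   +0.362  -0.139  +1.372  -0.939
    330  0.7366   +0.783  -0.427  +2.058  -1.409


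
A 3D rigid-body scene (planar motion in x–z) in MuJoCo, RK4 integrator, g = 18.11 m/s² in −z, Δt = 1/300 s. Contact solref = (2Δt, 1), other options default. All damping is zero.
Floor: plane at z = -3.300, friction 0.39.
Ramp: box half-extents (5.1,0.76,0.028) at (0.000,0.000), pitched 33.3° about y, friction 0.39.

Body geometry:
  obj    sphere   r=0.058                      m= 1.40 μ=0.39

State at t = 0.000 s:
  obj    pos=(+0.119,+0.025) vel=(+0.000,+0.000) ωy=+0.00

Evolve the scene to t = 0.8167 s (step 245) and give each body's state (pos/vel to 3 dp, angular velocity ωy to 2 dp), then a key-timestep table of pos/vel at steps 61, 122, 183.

State at t = 0.8167 s:
  obj    pos=(+2.099,-1.276) vel=(+4.848,-3.184) ωy=+99.99

Key-timestep trajectory:
   step    t(s)  obj.x    obj.z    obj.vx   obj.vz 
     61  0.2033   +0.242  -0.056  +1.207  -0.793
    122  0.4067   +0.610  -0.298  +2.414  -1.586
    183  0.6100   +1.223  -0.701  +3.621  -2.379


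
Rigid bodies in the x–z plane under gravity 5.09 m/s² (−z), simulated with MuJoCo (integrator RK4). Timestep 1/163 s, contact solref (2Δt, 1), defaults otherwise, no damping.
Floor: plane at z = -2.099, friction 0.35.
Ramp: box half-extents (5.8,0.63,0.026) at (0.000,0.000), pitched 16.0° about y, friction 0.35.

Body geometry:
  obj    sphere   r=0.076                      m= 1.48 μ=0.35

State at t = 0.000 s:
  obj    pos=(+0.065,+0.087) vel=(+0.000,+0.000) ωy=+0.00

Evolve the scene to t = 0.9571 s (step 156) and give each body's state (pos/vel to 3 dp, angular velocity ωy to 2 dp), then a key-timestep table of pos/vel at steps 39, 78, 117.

State at t = 0.9571 s:
  obj    pos=(+0.506,-0.039) vel=(+0.922,-0.264) ωy=+12.62

Key-timestep trajectory:
   step    t(s)  obj.x    obj.z    obj.vx   obj.vz 
     39  0.2393   +0.093  +0.080  +0.231  -0.066
     78  0.4785   +0.175  +0.056  +0.461  -0.132
    117  0.7178   +0.313  +0.016  +0.692  -0.198


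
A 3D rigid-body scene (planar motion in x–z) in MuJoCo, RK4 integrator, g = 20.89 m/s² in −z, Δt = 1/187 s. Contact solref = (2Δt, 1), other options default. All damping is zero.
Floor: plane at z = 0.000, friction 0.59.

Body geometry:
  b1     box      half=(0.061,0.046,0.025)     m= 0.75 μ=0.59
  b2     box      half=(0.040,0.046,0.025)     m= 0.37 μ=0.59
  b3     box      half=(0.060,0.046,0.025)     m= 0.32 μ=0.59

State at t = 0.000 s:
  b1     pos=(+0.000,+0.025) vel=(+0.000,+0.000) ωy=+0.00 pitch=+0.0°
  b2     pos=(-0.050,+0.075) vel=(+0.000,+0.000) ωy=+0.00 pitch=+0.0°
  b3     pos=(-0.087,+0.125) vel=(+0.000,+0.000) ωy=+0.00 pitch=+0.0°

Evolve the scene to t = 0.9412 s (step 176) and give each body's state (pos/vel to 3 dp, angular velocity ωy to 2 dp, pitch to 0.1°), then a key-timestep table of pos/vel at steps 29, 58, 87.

State at t = 0.9412 s:
  b1     pos=(+0.000,+0.025) vel=(+0.000,+0.000) ωy=+0.00 pitch=+0.0°
  b2     pos=(-0.094,+0.040) vel=(+0.000,+0.000) ωy=+0.00 pitch=-90.0°
  b3     pos=(-0.267,+0.025) vel=(+0.000,+0.000) ωy=+0.00 pitch=+180.0°

Key-timestep trajectory:
   step    t(s)  b1.x    b1.z    b1.vx   b1.vz   b2.x    b2.z    b2.vx   b2.vz   b3.x    b3.z    b3.vx   b3.vz 
     29  0.1551   +0.000  +0.025  +0.001  +0.000   -0.065  +0.077  -0.274  -0.049   -0.124  +0.099  -0.520  -0.633
     58  0.3102   +0.000  +0.025  +0.000  +0.000   -0.102  +0.044  +0.100  -0.035   -0.191  +0.064  -0.267  +0.076
     87  0.4652   +0.000  +0.025  +0.000  +0.000   -0.094  +0.040  -0.007  +0.006   -0.232  +0.058  -0.459  -0.225


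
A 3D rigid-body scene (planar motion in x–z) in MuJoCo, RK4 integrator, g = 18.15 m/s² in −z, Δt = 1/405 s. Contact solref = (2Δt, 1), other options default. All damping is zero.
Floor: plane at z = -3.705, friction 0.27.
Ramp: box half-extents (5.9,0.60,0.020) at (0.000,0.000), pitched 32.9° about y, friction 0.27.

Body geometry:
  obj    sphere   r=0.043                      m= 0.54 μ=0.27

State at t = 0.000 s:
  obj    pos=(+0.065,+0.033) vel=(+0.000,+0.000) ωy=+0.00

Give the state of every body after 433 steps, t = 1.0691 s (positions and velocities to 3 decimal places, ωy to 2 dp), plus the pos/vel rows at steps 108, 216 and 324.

State at t = 1.0691 s:
  obj    pos=(+3.444,-2.153) vel=(+6.321,-4.090) ωy=+175.07

Key-timestep trajectory:
   step    t(s)  obj.x    obj.z    obj.vx   obj.vz 
    108  0.2667   +0.275  -0.103  +1.577  -1.020
    216  0.5333   +0.906  -0.511  +3.154  -2.040
    324  0.8000   +1.957  -1.191  +4.730  -3.060


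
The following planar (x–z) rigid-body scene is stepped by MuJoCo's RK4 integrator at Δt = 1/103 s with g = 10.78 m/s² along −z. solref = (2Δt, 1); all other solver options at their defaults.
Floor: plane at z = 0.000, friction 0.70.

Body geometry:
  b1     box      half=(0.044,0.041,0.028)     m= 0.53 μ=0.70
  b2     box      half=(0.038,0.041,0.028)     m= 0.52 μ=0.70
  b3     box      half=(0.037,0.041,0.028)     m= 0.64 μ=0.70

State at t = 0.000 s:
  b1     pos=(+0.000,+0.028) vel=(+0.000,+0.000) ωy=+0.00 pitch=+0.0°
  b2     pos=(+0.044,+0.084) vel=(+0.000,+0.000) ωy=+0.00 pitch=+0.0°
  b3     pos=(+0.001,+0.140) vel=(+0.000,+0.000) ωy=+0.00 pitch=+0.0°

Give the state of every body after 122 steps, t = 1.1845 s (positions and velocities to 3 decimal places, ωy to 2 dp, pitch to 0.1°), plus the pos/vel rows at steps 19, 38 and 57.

State at t = 1.1845 s:
  b1     pos=(+0.000,+0.028) vel=(+0.000,+0.000) ωy=+0.00 pitch=+0.0°
  b2     pos=(+0.080,+0.038) vel=(+0.000,+0.000) ωy=+0.00 pitch=+90.0°
  b3     pos=(-0.091,+0.028) vel=(+0.000,+0.000) ωy=+0.00 pitch=+180.0°

Key-timestep trajectory:
   step    t(s)  b1.x    b1.z    b1.vx   b1.vz   b2.x    b2.z    b2.vx   b2.vz   b3.x    b3.z    b3.vx   b3.vz 
     19  0.1845   +0.000  +0.028  +0.000  +0.001   +0.044  +0.084  +0.002  +0.001   -0.021  +0.122  -0.232  -0.472
     38  0.3689   +0.000  +0.028  +0.000  +0.001   +0.047  +0.084  +0.047  -0.005   -0.070  +0.083  -0.336  -0.350
     57  0.5534   +0.000  +0.028  +0.000  +0.000   +0.076  +0.053  +0.244  -0.699   -0.091  +0.028  +0.000  +0.016


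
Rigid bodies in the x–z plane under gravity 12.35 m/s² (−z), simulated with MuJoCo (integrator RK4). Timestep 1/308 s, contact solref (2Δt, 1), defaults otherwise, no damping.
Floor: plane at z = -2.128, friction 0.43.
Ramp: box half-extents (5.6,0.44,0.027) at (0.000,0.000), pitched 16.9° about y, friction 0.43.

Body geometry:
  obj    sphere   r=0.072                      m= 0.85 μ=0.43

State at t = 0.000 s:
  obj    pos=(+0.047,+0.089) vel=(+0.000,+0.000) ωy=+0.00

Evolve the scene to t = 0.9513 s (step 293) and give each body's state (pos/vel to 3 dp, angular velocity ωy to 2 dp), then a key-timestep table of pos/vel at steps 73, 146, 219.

State at t = 0.9513 s:
  obj    pos=(+1.157,-0.248) vel=(+2.334,-0.709) ωy=+33.88

Key-timestep trajectory:
   step    t(s)  obj.x    obj.z    obj.vx   obj.vz 
     73  0.2370   +0.116  +0.068  +0.582  -0.177
    146  0.4740   +0.323  +0.005  +1.163  -0.353
    219  0.7110   +0.667  -0.099  +1.745  -0.530


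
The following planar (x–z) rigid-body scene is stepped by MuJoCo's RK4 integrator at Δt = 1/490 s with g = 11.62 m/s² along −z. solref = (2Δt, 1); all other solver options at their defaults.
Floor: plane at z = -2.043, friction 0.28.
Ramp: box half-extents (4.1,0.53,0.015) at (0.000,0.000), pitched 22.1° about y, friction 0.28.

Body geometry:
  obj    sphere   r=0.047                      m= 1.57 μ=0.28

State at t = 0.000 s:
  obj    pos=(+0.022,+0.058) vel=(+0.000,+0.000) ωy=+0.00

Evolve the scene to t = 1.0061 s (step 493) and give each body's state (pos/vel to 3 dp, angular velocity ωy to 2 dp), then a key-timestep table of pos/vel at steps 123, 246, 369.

State at t = 1.0061 s:
  obj    pos=(+1.486,-0.537) vel=(+2.911,-1.182) ωy=+66.84

Key-timestep trajectory:
   step    t(s)  obj.x    obj.z    obj.vx   obj.vz 
    123  0.2510   +0.113  +0.021  +0.726  -0.295
    246  0.5020   +0.387  -0.090  +1.453  -0.590
    369  0.7531   +0.842  -0.275  +2.179  -0.885


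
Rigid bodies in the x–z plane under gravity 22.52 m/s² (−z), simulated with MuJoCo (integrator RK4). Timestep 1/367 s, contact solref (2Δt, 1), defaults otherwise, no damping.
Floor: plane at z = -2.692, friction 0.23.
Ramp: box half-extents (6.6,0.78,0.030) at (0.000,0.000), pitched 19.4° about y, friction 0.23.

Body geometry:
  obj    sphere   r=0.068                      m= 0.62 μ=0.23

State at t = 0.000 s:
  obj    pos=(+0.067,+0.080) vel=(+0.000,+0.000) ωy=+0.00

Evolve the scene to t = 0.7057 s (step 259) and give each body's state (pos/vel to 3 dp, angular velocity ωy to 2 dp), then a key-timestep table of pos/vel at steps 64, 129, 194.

State at t = 0.7057 s:
  obj    pos=(+1.322,-0.362) vel=(+3.557,-1.253) ωy=+55.44

Key-timestep trajectory:
   step    t(s)  obj.x    obj.z    obj.vx   obj.vz 
     64  0.1744   +0.144  +0.053  +0.879  -0.310
    129  0.3515   +0.378  -0.029  +1.772  -0.624
    194  0.5286   +0.771  -0.168  +2.664  -0.938


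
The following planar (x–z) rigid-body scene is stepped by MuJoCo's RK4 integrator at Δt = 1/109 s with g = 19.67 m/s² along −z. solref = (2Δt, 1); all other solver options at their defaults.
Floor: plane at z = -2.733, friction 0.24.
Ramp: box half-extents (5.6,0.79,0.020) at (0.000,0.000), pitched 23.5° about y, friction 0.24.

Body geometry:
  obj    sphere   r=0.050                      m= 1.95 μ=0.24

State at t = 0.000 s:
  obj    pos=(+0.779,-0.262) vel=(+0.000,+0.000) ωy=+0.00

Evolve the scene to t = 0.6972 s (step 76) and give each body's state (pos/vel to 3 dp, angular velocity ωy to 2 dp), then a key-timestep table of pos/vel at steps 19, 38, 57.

State at t = 0.6972 s:
  obj    pos=(+2.028,-0.805) vel=(+3.582,-1.558) ωy=+78.09

Key-timestep trajectory:
   step    t(s)  obj.x    obj.z    obj.vx   obj.vz 
     19  0.1743   +0.857  -0.296  +0.896  -0.389
     38  0.3486   +1.091  -0.398  +1.791  -0.779
     57  0.5229   +1.482  -0.568  +2.687  -1.168


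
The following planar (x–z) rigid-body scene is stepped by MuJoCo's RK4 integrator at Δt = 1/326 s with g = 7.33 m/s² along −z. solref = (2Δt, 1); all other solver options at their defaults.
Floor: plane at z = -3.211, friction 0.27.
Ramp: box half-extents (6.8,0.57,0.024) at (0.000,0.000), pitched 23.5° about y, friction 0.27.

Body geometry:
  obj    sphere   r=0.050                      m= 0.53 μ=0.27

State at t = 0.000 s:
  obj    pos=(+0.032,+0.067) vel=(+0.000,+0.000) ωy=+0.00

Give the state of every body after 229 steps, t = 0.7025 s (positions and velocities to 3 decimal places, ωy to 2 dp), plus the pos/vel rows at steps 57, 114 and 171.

State at t = 0.7025 s:
  obj    pos=(+0.504,-0.139) vel=(+1.345,-0.585) ωy=+29.33

Key-timestep trajectory:
   step    t(s)  obj.x    obj.z    obj.vx   obj.vz 
     57  0.1748   +0.061  +0.054  +0.335  -0.146
    114  0.3497   +0.149  +0.016  +0.670  -0.291
    171  0.5245   +0.295  -0.048  +1.004  -0.437


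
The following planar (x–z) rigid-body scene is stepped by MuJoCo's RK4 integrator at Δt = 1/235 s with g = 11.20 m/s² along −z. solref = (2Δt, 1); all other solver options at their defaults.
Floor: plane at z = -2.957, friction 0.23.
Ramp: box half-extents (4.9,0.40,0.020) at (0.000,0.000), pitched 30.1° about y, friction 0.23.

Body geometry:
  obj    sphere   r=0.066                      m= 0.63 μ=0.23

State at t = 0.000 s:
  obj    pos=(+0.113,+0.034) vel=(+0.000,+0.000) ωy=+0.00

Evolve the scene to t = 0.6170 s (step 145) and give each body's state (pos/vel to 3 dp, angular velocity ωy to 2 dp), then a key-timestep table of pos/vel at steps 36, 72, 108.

State at t = 0.6170 s:
  obj    pos=(+0.774,-0.349) vel=(+2.142,-1.242) ωy=+37.49

Key-timestep trajectory:
   step    t(s)  obj.x    obj.z    obj.vx   obj.vz 
     36  0.1532   +0.154  +0.010  +0.532  -0.308
     72  0.3064   +0.276  -0.061  +1.064  -0.617
    108  0.4596   +0.480  -0.179  +1.595  -0.925


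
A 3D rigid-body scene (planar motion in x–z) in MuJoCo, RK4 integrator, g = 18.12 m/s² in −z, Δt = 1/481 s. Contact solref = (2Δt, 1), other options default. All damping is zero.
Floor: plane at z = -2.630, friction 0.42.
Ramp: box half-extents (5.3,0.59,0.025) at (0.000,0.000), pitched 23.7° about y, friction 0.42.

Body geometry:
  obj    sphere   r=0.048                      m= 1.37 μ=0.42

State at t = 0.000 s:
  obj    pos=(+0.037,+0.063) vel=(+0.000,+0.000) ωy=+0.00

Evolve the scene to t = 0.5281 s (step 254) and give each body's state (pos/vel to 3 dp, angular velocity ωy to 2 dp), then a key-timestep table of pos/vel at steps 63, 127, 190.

State at t = 0.5281 s:
  obj    pos=(+0.701,-0.228) vel=(+2.516,-1.104) ωy=+57.22

Key-timestep trajectory:
   step    t(s)  obj.x    obj.z    obj.vx   obj.vz 
     63  0.1310   +0.078  +0.045  +0.624  -0.274
    127  0.2640   +0.203  -0.009  +1.258  -0.552
    190  0.3950   +0.409  -0.100  +1.882  -0.826


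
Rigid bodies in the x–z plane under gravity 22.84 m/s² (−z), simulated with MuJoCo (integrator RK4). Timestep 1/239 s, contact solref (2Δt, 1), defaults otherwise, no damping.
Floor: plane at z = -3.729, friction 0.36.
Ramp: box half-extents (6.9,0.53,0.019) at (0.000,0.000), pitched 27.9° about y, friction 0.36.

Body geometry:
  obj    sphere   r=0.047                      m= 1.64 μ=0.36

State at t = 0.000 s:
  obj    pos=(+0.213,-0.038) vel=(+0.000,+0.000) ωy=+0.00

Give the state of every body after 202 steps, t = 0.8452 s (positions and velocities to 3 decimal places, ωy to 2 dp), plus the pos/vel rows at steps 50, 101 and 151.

State at t = 0.8452 s:
  obj    pos=(+2.623,-1.314) vel=(+5.702,-3.019) ωy=+137.26

Key-timestep trajectory:
   step    t(s)  obj.x    obj.z    obj.vx   obj.vz 
     50  0.2092   +0.361  -0.116  +1.412  -0.747
    101  0.4226   +0.816  -0.357  +2.851  -1.510
    151  0.6318   +1.560  -0.751  +4.263  -2.257


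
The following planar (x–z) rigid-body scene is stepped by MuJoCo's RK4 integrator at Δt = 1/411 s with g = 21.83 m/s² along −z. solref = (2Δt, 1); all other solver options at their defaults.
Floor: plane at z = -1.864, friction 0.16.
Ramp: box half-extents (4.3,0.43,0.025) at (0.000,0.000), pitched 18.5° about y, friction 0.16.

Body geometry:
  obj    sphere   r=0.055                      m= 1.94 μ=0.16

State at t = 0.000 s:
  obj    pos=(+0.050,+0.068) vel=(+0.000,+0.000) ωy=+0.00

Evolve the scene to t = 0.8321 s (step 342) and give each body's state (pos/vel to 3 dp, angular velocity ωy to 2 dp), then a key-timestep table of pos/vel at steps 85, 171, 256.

State at t = 0.8321 s:
  obj    pos=(+1.674,-0.476) vel=(+3.904,-1.306) ωy=+74.85

Key-timestep trajectory:
   step    t(s)  obj.x    obj.z    obj.vx   obj.vz 
     85  0.2068   +0.150  +0.034  +0.971  -0.325
    171  0.4161   +0.456  -0.068  +1.952  -0.653
    256  0.6229   +0.960  -0.237  +2.923  -0.978


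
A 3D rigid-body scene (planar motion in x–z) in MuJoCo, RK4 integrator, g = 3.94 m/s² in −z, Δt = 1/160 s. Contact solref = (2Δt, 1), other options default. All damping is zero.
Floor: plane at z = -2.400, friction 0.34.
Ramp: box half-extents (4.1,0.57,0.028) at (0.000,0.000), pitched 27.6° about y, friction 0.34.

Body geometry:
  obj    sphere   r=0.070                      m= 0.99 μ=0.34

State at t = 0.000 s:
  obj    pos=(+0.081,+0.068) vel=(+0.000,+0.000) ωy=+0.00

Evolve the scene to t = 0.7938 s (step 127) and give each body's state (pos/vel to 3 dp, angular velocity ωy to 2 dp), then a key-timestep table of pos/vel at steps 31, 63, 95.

State at t = 0.7938 s:
  obj    pos=(+0.445,-0.122) vel=(+0.917,-0.480) ωy=+14.78

Key-timestep trajectory:
   step    t(s)  obj.x    obj.z    obj.vx   obj.vz 
     31  0.1938   +0.103  +0.057  +0.224  -0.117
     63  0.3938   +0.171  +0.021  +0.455  -0.238
     95  0.5938   +0.285  -0.038  +0.686  -0.359


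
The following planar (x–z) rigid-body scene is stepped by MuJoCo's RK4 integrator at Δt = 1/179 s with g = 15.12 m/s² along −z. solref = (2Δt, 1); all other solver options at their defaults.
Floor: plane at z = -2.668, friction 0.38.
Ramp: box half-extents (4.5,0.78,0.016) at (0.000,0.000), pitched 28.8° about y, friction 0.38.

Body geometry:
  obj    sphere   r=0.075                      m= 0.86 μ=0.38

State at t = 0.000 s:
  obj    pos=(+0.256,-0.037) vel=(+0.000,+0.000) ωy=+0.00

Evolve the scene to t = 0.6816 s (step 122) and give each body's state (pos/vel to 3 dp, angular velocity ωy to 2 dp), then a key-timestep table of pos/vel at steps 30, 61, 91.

State at t = 0.6816 s:
  obj    pos=(+1.315,-0.619) vel=(+3.108,-1.708) ωy=+47.27

Key-timestep trajectory:
   step    t(s)  obj.x    obj.z    obj.vx   obj.vz 
     30  0.1676   +0.320  -0.072  +0.764  -0.420
     61  0.3408   +0.521  -0.183  +1.554  -0.854
     91  0.5084   +0.845  -0.361  +2.318  -1.274


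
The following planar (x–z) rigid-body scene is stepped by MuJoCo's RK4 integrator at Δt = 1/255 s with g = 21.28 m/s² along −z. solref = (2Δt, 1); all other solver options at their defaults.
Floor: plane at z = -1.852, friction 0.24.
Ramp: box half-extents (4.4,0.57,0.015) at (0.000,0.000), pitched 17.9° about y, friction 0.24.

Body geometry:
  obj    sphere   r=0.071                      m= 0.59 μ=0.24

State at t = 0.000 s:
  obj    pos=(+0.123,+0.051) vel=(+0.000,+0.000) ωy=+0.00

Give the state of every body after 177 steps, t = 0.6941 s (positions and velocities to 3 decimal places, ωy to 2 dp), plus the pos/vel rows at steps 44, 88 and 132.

State at t = 0.6941 s:
  obj    pos=(+1.194,-0.295) vel=(+3.086,-0.997) ωy=+45.66

Key-timestep trajectory:
   step    t(s)  obj.x    obj.z    obj.vx   obj.vz 
     44  0.1725   +0.189  +0.029  +0.767  -0.248
     88  0.3451   +0.388  -0.035  +1.534  -0.496
    132  0.5176   +0.719  -0.142  +2.301  -0.743


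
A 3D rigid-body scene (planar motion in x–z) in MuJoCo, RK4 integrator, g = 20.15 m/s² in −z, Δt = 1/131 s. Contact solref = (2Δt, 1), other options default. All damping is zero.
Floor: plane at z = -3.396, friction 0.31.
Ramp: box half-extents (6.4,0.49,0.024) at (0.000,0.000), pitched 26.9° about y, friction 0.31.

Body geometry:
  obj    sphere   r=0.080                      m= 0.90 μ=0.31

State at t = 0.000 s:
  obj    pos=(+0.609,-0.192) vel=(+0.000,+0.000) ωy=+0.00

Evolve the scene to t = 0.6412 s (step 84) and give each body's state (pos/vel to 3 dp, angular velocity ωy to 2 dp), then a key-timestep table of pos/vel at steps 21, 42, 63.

State at t = 0.6412 s:
  obj    pos=(+1.803,-0.798) vel=(+3.724,-1.889) ωy=+52.17

Key-timestep trajectory:
   step    t(s)  obj.x    obj.z    obj.vx   obj.vz 
     21  0.1603   +0.684  -0.230  +0.931  -0.472
     42  0.3206   +0.908  -0.344  +1.862  -0.945
     63  0.4809   +1.281  -0.533  +2.793  -1.417


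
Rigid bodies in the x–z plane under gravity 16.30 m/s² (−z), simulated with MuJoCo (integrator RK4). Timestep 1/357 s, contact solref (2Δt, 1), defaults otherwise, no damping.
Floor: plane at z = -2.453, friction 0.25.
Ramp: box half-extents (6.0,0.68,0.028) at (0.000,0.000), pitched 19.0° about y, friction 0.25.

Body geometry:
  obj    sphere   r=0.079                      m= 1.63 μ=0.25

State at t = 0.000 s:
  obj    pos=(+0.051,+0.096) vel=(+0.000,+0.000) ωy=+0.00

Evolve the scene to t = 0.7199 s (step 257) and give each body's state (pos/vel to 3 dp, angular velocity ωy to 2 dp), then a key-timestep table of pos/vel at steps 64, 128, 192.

State at t = 0.7199 s:
  obj    pos=(+0.980,-0.224) vel=(+2.580,-0.888) ωy=+34.54

Key-timestep trajectory:
   step    t(s)  obj.x    obj.z    obj.vx   obj.vz 
     64  0.1793   +0.109  +0.076  +0.643  -0.221
    128  0.3585   +0.281  +0.016  +1.285  -0.443
    192  0.5378   +0.569  -0.083  +1.928  -0.664


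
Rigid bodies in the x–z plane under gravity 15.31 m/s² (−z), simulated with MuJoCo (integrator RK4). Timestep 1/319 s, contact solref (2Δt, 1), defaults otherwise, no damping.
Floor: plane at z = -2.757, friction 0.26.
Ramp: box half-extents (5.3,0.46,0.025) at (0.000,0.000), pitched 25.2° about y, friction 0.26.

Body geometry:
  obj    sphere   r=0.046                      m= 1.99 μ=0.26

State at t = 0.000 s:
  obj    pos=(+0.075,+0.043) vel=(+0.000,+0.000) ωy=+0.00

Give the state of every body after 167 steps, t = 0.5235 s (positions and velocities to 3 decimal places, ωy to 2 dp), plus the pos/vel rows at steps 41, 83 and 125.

State at t = 0.5235 s:
  obj    pos=(+0.652,-0.229) vel=(+2.206,-1.038) ωy=+52.98

Key-timestep trajectory:
   step    t(s)  obj.x    obj.z    obj.vx   obj.vz 
     41  0.1285   +0.110  +0.027  +0.542  -0.255
     83  0.2602   +0.218  -0.024  +1.096  -0.516
    125  0.3918   +0.399  -0.109  +1.651  -0.777


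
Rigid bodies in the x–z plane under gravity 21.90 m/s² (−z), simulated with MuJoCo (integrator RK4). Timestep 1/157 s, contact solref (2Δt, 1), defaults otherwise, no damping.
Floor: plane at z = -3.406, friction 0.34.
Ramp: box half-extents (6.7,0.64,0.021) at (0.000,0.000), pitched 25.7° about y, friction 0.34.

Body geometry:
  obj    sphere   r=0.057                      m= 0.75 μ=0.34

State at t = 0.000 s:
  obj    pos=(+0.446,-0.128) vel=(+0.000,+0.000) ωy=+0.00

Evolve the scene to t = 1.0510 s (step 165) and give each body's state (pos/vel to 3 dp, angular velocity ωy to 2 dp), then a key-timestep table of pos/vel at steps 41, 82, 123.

State at t = 1.0510 s:
  obj    pos=(+3.822,-1.753) vel=(+6.424,-3.092) ωy=+125.06

Key-timestep trajectory:
   step    t(s)  obj.x    obj.z    obj.vx   obj.vz 
     41  0.2611   +0.655  -0.228  +1.596  -0.768
     82  0.5223   +1.280  -0.529  +3.193  -1.536
    123  0.7834   +2.322  -1.031  +4.789  -2.305
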